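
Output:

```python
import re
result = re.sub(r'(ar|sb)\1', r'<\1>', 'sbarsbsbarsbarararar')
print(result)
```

`\1` is not a pattern — it's the concrete string captured by group 1, re-applied verbatim.
Matches: at [4:8] → 'sbsb'; at [12:16] → 'arar'; at [16:20] → 'arar'.
The replacement refers to a captured group, so each match is rewritten using its own captured text.

sbar<sb>arsb<ar><ar>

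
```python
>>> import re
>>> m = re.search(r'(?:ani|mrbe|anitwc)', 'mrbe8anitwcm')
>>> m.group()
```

'mrbe'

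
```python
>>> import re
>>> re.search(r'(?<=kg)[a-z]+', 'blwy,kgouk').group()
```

'ouk'

The `(?=…)`/`(?<=…)` assertion just peeks at neighbouring text; it doesn't advance the match position.
The match spans [7:10] → 'ouk'.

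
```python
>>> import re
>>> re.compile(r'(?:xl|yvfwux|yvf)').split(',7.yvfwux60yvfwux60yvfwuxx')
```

[',7.', '60', '60', 'x']

Alternation isn't longest-match — the leftmost alternative that fits at this position is chosen.
Matches to split on: at [3:9] → 'yvfwux'; at [11:17] → 'yvfwux'; at [19:25] → 'yvfwux'.
Splitting on the pattern gives 4 pieces.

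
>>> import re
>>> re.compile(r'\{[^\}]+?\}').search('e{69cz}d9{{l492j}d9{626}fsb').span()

(1, 7)

`search` walks the string left to right and returns the first match it finds.
The match spans [1:7] → '{69cz}'.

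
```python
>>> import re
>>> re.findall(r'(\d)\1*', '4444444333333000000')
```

After group 1 captures some text, `\1` only succeeds where that same text appears again.
`findall` collects group 1 from each match (3 total).

['4', '3', '0']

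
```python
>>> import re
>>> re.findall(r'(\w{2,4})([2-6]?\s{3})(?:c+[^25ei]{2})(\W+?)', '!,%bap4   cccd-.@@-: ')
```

[('bap4', '   ', '.')]

The pattern matches 2 to 4 of a word character (captured); then optionally a character in [2-6], then exactly 3 of whitespace (captured); then one or more of the literal 'c', then exactly 2 of any character except [25ei] (non-capturing group); then one or more of a non-word character (lazy) (captured).
Walking the string: at [3:16] match 'bap4   cccd-.', groups = ('bap4', '   ', '.').
Multiple groups make `findall` return tuples — one 3-tuple for the one match.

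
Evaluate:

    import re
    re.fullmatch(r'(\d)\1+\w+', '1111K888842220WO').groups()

('1',)

The match spans [0:16] → '1111K888842220WO'.
Captured: group 1 = '1'.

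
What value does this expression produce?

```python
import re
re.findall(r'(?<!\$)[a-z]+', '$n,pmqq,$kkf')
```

['pmqq', 'kf']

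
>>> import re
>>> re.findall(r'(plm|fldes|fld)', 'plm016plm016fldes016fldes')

Alternation tries branches left to right and keeps the first one that lets the overall match succeed at that position.
Walking the string: at [0:3] match 'plm', group 1 = 'plm'; at [6:9] match 'plm', group 1 = 'plm'; at [12:17] match 'fldes', group 1 = 'fldes'; at [20:25] match 'fldes', group 1 = 'fldes'.
Because there's exactly one group, `findall` drops the full match and keeps group 1 from each hit.

['plm', 'plm', 'fldes', 'fldes']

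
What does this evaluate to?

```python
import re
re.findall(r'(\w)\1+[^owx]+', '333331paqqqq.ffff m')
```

['3']

The backreference `\1` re-matches whatever the first group consumed, character for character.
With a single group, `findall` returns only what that group captured — 1 item.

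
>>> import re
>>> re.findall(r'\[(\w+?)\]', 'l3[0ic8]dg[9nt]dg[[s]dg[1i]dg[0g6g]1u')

['0ic8', '9nt', 's', '1i', '0g6g']

Scanning left to right: at [2:8] match '[0ic8]', group 1 = '0ic8'; at [10:15] match '[9nt]', group 1 = '9nt'; at [18:21] match '[s]', group 1 = 's'; at [23:27] match '[1i]', group 1 = '1i'; at [29:35] match '[0g6g]', group 1 = '0g6g'.
One capturing group, so `findall` returns just the captured substring from each match — 5 in all.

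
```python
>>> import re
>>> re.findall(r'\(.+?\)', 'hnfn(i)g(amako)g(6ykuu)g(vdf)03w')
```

A non-greedy quantifier consumes as few characters as it can — just enough that the remainder of the pattern still matches from where it stops; whatever follows it matches normally.
Since nothing is captured, `findall` lists the 4 matched substrings directly.

['(i)', '(amako)', '(6ykuu)', '(vdf)']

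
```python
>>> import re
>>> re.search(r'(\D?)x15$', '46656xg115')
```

None

This matches optionally a non-digit (captured); then the literal 'x1', then a literal '5'; then anchored at the end.
Unlike `match`, `search` isn't anchored — it looks for the pattern anywhere in the string.
Here the pattern never matches, so the call returns None.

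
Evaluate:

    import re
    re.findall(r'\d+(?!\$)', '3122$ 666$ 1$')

['312', '66']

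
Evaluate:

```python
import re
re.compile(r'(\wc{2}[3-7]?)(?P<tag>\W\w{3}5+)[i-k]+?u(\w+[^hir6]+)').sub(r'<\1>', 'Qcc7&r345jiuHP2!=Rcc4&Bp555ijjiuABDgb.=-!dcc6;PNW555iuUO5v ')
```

'<Qcc7>ijjiuABDgb.=-!<dcc6>'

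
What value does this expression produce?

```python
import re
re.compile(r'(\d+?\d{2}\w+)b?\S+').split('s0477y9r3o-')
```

The pattern matches one or more of a digit (lazy), then exactly 2 of a digit, then one or more of a word character (captured); then optionally a literal 'b'; then one or more of a non-whitespace character.
Matches to split on: at [1:11] → '0477y9r3o-'.
With a capturing group present, the delimiter's captured portion is kept in the result list.

['s', '0477y9r3o', '']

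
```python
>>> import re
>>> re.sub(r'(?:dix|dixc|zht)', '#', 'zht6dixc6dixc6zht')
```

'#6#c6#c6#'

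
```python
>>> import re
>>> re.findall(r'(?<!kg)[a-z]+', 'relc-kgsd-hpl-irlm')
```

['relc', 'kgsd', 'hpl', 'irlm']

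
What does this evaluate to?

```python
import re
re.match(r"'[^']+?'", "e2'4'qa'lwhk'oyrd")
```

`re.match` won't scan ahead — the pattern has to work from the very first character.
Here the pattern fails at index 0, so the call returns None.

None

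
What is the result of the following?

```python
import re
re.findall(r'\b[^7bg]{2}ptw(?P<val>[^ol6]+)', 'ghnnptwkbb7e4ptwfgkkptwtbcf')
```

[]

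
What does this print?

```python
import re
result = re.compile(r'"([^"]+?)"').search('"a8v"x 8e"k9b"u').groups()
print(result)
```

`re.search` scans for the first position where the pattern succeeds.
The match spans [0:5] → '"a8v"'.
Captured: group 1 = 'a8v'.

('a8v',)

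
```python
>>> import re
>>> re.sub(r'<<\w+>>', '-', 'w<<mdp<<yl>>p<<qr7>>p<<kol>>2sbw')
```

'w<<mdp-p-p-2sbw'

Matches: at [6:12] → '<<yl>>'; at [13:20] → '<<qr7>>'; at [21:28] → '<<kol>>'.
Every occurrence is swapped for '-'.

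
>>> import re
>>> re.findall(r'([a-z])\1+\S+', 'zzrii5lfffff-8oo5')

['z']

`\1` is not a pattern — it's the concrete string captured by group 1, re-applied verbatim.
One capturing group, so `findall` returns just the captured substring from the one match — 1 in all.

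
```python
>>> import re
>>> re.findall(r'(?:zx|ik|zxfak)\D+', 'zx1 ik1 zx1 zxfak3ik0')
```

['zxfak']

Matches: at [12:17] → 'zxfak'.
No capturing groups, so `findall` returns the 1 full match string.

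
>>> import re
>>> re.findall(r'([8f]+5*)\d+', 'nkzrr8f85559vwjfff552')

The pattern matches one or more of one of [8f], then zero or more of the literal '5' (captured); then one or more of a digit.
Matches: at [5:12] match '8f85559', group 1 = '8f8555'; at [15:21] match 'fff552', group 1 = 'fff55'.
With a single group, `findall` returns only what that group captured — 2 items.

['8f8555', 'fff55']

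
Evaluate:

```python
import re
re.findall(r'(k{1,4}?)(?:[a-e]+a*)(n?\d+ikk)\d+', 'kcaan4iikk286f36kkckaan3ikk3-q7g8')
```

[('k', 'n3ikk')]

This matches 1 to 4 of a literal 'k' (lazy) (captured); then one or more of a character in [a-e], then zero or more of the literal 'a' (non-capturing group); then optionally a literal 'n', then one or more of a digit, then the literal 'ikk' (captured); then one or more of a digit.
2 groups means the one result is a tuple of 2 captured strings — 1 here.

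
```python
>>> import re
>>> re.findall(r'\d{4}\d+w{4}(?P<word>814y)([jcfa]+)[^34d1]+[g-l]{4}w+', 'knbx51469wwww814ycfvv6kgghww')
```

[('814y', 'cf')]

The pattern matches exactly 4 of a digit, then one or more of a digit, then exactly 4 of the literal 'w'; then the literal '8', then the literal '14y' (captured as 'word'); then one or more of one of [jcfa] (captured); then one or more of any character except [34d1]; then exactly 4 of a character in [g-l], then one or more of the literal 'w'.
With 2 capturing groups, `findall` returns a 2-tuple per match.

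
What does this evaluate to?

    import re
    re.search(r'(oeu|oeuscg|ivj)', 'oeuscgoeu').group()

Alternation tries branches left to right and keeps the first one that lets the overall match succeed at that position.
The match spans [0:3] → 'oeu'.

'oeu'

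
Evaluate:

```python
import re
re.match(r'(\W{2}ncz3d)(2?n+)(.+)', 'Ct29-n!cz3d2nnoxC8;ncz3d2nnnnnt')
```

None

This matches exactly 2 of a non-word character, then the literal 'nc', then the literal 'z3d' (captured); then optionally a literal '2', then one or more of a literal 'n' (captured); then one or more of any character (captured).
`re.match` won't scan ahead — the pattern has to work from the very first character.
Here position 0 doesn't satisfy it, so the call returns None.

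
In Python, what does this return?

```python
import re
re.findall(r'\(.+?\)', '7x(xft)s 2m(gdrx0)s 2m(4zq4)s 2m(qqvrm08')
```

['(xft)', '(gdrx0)', '(4zq4)']

Scanning left to right: at [2:7] → '(xft)'; at [11:18] → '(gdrx0)'; at [22:28] → '(4zq4)'.
With no groups in the pattern, `findall` gives back each whole match — 3 here.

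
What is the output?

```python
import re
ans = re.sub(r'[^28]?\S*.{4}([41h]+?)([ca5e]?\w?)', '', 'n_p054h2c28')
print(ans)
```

c28

Each match is replaced by ''.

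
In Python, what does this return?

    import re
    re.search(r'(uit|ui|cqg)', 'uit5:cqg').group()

'uit'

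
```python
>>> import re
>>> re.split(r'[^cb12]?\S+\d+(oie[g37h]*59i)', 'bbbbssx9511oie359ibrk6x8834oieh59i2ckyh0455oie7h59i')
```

['', 'oie7h59i', '']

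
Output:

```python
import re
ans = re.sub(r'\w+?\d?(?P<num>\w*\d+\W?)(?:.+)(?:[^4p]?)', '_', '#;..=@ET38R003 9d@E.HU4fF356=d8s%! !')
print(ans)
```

#;..=@_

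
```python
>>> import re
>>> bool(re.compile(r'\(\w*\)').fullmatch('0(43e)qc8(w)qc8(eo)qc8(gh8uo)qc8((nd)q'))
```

For `fullmatch`, every character of the input must be accounted for by the pattern.
Here the string isn't matched end-to-end, so the call returns None, and `bool(None)` is False.

False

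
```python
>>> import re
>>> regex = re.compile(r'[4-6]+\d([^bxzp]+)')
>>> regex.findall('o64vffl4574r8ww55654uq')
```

This matches one or more of a character in [4-6], then a digit; then one or more of any character except [bxzp] (captured).
Scanning left to right: at [1:22] match '64vffl4574r8ww55654uq', group 1 = 'vffl4574r8ww55654uq'.
Because there's exactly one group, `findall` drops the full match and keeps group 1 from the one hit.

['vffl4574r8ww55654uq']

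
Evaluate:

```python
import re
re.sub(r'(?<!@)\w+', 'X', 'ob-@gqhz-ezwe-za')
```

A negative assertion filters positions out without eating any characters.
Matches: at [0:2] → 'ob'; at [5:8] → 'qhz'; at [9:13] → 'ezwe'; at [14:16] → 'za'.
`sub` substitutes 'X' at each match site.

'X-@gX-X-X'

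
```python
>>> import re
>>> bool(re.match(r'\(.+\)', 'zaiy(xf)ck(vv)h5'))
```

`re.match` only tries the pattern at the start of the string.
Here the pattern fails at index 0, so the call returns None, and `bool(None)` is False.

False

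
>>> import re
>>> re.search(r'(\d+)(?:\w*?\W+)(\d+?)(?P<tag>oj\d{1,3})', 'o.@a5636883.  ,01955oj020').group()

'5636883.  ,01955oj020'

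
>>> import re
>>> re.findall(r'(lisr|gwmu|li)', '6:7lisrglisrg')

['lisr', 'lisr']

The regex engine tests alternatives in the order written; an earlier branch that matches wins even if a later one would match more.
One capturing group, so `findall` returns just the captured substring from each match — 2 in all.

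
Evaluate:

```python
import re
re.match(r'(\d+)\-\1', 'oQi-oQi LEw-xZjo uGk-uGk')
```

`match` is anchored at position 0; if the pattern doesn't fit there, it returns None.
Here position 0 doesn't satisfy it, so the call returns None.

None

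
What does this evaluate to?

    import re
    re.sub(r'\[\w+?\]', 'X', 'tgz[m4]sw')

Matches: at [3:7] → '[m4]'.
Each match is replaced by 'X'.

'tgzXsw'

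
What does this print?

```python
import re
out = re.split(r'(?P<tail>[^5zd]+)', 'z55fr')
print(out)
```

With a capturing group present, the delimiter's captured portion is kept in the result list.

['z55', 'fr', '']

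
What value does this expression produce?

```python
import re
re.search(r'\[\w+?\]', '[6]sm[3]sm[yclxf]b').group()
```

'[6]'

`re.search` tries every starting position until one works.
The match spans [0:3] → '[6]'.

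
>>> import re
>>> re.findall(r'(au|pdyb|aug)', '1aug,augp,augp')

Alternation tries branches left to right and keeps the first one that lets the overall match succeed at that position.
Because there's exactly one group, `findall` drops the full match and keeps group 1 from each hit.

['au', 'au', 'au']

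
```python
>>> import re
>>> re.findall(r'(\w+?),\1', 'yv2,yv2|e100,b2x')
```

`\1` has to match the exact text group 1 already captured.
Because there's exactly one group, `findall` drops the full match and keeps group 1 from the one hit.

['yv2']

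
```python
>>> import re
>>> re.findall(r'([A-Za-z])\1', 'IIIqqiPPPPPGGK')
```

`\1` has to match the exact text group 1 already captured.
Scanning left to right: at [0:2] match 'II', group 1 = 'I'; at [3:5] match 'qq', group 1 = 'q'; at [6:8] match 'PP', group 1 = 'P'; at [8:10] match 'PP', group 1 = 'P'; at [11:13] match 'GG', group 1 = 'G'.
`findall` collects group 1 from each match (5 total).

['I', 'q', 'P', 'P', 'G']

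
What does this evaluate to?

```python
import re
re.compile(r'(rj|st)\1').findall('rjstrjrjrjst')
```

`\1` is not a pattern — it's the concrete string captured by group 1, re-applied verbatim.
Walking the string: at [4:8] match 'rjrj', group 1 = 'rj'.
`findall` collects group 1 from the one match (1 total).

['rj']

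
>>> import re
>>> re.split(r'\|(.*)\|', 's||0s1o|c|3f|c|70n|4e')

Matches to split on: at [1:19] → '||0s1o|c|3f|c|70n|'.
With a capturing group present, the delimiter's captured portion is kept in the result list.

['s', '|0s1o|c|3f|c|70n', '4e']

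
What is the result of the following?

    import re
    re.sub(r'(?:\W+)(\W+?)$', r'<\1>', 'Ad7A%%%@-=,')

The pattern matches one or more of a non-word character (non-capturing group); then one or more of a non-word character (lazy) (captured); then anchored at the end.
Matches: at [4:11] → '%%%@-=,'.
Each match is replaced using the text its own group 1 captured.

'Ad7A<,>'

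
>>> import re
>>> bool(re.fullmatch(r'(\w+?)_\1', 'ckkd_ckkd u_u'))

False

For `fullmatch`, every character of the input must be accounted for by the pattern.
Here the pattern can't cover the whole string, so the call returns None, and `bool(None)` is False.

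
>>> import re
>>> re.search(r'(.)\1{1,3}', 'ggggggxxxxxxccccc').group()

'gggg'

`\1` is not a pattern — it's the concrete string captured by group 1, re-applied verbatim.
The match spans [0:4] → 'gggg'.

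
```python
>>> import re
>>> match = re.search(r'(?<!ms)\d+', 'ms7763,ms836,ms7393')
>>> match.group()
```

The negative lookahead/lookbehind blocks any match where the forbidden context is present.
The match spans [3:6] → '763'.

'763'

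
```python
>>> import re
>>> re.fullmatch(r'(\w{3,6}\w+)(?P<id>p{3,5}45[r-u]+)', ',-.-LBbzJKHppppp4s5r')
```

None

This matches 3 to 6 of a word character, then one or more of a word character (captured); then 3 to 5 of the literal 'p', then the literal '45', then one or more of a character in [r-u] (captured as 'id').
`re.fullmatch` requires the pattern to consume the entire string.
Here the string isn't matched end-to-end, so the call returns None.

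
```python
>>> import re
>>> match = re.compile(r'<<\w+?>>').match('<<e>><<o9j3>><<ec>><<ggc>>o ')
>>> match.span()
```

With `match`, the pattern is implicitly anchored at the beginning.
The match spans [0:5] → '<<e>>'.

(0, 5)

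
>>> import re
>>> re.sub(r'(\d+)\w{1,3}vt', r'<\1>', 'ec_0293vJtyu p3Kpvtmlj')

This matches one or more of a digit (captured); then 1 to 3 of a word character, then the literal 'vt'.
Each match is replaced using the text its own group 1 captured.

'ec_0293vJtyu p<3>mlj'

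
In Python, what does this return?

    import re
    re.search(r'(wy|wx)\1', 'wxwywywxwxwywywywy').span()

After group 1 captures some text, `\1` only succeeds where that same text appears again.
`re.search` tries every starting position until one works.
The match spans [2:6] → 'wywy'.
Captured: group 1 = 'wy'.

(2, 6)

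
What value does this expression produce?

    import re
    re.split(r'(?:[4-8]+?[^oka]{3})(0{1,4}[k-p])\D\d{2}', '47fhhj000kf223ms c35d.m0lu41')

['47fhhj000kf223ms c3', '0l', '']

This matches one or more of a character in [4-8] (lazy), then exactly 3 of any character except [oka] (non-capturing group); then 1 to 4 of the literal '0', then a character in [k-p] (captured); then a non-digit, then exactly 2 of a digit.
Because the pattern has a capturing group, `split` also inserts each captured text between the pieces.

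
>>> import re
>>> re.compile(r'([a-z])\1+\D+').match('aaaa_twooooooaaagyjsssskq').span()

After group 1 captures some text, `\1` only succeeds where that same text appears again.
`match` is anchored at position 0; if the pattern doesn't fit there, it returns None.
The match spans [0:25] → 'aaaa_twooooooaaagyjsssskq'.
Captured: group 1 = 'a'.

(0, 25)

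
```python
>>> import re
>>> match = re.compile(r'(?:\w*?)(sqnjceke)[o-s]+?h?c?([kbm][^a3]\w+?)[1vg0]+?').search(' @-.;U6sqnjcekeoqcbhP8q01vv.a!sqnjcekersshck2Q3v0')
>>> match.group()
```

'U6sqnjcekeoqcbhP8q0'

This matches zero or more of a word character (lazy) (non-capturing group); then the literal 'sqn', then the literal 'jce', then the literal 'ke' (captured); then one or more of a character in [o-s] (lazy), then optionally the literal 'h', then optionally a literal 'c'; then one of [kbm], then any character except [a3], then one or more of a word character (lazy) (captured); then one or more of one of [1vg0] (lazy).
Because the quantifier is non-greedy, it stops expanding at the earliest point where the rest of the pattern can succeed.
`re.search` scans for the first position where the pattern succeeds.
The match spans [5:24] → 'U6sqnjcekeoqcbhP8q0'.
Captured: group 1 = 'sqnjceke', group 2 = 'bhP8q'.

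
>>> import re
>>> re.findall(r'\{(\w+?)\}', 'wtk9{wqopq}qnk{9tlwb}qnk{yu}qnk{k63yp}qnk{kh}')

With a single group, `findall` returns only what that group captured — 5 items.

['wqopq', '9tlwb', 'yu', 'k63yp', 'kh']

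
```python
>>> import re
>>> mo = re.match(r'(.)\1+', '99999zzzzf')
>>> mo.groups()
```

('9',)

`\1` is not a pattern — it's the concrete string captured by group 1, re-applied verbatim.
`match` is anchored at position 0; if the pattern doesn't fit there, it returns None.
The match spans [0:5] → '99999'.
Captured: group 1 = '9'.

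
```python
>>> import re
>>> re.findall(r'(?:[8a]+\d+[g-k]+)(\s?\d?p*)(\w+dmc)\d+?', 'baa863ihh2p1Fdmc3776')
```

This matches one or more of one of [8a], then one or more of a digit, then one or more of a character in [g-k] (non-capturing group); then optionally whitespace, then optionally a digit, then zero or more of the literal 'p' (captured); then one or more of a word character, then the literal 'dmc' (captured); then one or more of a digit (lazy).
Matches: at [1:17] match 'aa863ihh2p1Fdmc3', groups = ('2p', '1Fdmc').
`findall` packs the 2 group values into a tuple for every match.

[('2p', '1Fdmc')]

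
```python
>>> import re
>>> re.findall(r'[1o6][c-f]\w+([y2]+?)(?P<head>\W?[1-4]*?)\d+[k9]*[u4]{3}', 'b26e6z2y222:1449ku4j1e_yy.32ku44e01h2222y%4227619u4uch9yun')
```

[('y', '.')]

Pattern: one of [1o6], then a character in [c-f], then one or more of a word character; then one or more of one of [y2] (lazy) (captured); then optionally a non-word character, then zero or more of a character in [1-4] (lazy) (captured as 'head'); then one or more of a digit, then zero or more of one of [k9], then exactly 3 of one of [u4].
A non-greedy quantifier consumes as few characters as it can — just enough that the remainder of the pattern still matches from where it stops; whatever follows it matches normally.
Walking the string: at [20:32] match '1e_yy.32ku44', groups = ('y', '.').
Multiple groups make `findall` return tuples — one 2-tuple for the one match.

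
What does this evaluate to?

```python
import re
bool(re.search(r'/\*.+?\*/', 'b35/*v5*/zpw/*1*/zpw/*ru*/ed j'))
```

`search` walks the string left to right and returns the first match it finds.
The match spans [3:9] → '/*v5*/'.

True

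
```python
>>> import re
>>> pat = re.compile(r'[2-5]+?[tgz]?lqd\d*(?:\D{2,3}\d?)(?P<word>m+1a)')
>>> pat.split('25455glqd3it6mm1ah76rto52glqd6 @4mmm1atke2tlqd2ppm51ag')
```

`re.split` interleaves the captured-group text with the surrounding fragments.

['', 'mm1a', 'h76rto', 'mmm1a', 'tke2tlqd2ppm51ag']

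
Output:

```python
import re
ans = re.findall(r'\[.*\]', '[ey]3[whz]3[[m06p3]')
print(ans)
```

['[ey]3[whz]3[[m06p3]']

`findall` yields the raw match text (1 of them) because the pattern has no groups.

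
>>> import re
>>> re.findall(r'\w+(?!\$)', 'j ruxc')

['j', 'ruxc']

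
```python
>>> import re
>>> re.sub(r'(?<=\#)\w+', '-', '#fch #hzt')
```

The lookaround is zero-width — it requires the adjacent text to match without consuming it, so the asserted text isn't part of the match.
Matches: at [1:4] → 'fch'; at [6:9] → 'hzt'.
`sub` substitutes '-' at each match site.

'#- #-'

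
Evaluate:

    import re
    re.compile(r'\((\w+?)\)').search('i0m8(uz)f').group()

'(uz)'

The match spans [4:8] → '(uz)'.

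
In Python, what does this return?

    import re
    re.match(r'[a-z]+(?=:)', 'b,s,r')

None

With `match`, the pattern is implicitly anchored at the beginning.
Here the string doesn't start with a match, so the call returns None.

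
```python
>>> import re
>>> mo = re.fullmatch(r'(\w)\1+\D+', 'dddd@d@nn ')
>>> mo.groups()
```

('d',)

After group 1 captures some text, `\1` only succeeds where that same text appears again.
`fullmatch` succeeds only if the pattern covers the string from start to end.
The match spans [0:10] → 'dddd@d@nn '.
Captured: group 1 = 'd'.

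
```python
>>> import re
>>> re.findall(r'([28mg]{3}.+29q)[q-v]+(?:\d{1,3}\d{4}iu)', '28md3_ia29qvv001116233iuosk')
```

With a single group, `findall` returns only what that group captured — 0 items.
Nothing in the string satisfies the pattern, so the list is empty.

[]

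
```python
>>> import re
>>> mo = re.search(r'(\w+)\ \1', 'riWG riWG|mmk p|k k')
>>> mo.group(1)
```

The match spans [0:9] → 'riWG riWG'.
Captured: group 1 = 'riWG'.

'riWG'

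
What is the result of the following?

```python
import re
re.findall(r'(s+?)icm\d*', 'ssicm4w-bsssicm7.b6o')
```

Pattern: one or more of a literal 's' (lazy) (captured); then the literal 'icm', then zero or more of a digit.
One capturing group, so `findall` returns just the captured substring from each match — 2 in all.

['ss', 'sss']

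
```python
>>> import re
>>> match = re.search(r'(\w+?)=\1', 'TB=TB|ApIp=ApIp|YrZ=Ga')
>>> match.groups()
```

The match spans [0:5] → 'TB=TB'.
Captured: group 1 = 'TB'.

('TB',)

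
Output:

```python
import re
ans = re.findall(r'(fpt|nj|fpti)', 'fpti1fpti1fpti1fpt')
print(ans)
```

['fpt', 'fpt', 'fpt', 'fpt']

`|` is ordered: at each position the engine commits to the first alternative that works.
`findall` collects group 1 from each match (4 total).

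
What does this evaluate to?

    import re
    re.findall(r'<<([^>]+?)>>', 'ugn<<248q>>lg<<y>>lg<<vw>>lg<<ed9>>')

Scanning left to right: at [3:11] match '<<248q>>', group 1 = '248q'; at [13:18] match '<<y>>', group 1 = 'y'; at [20:26] match '<<vw>>', group 1 = 'vw'; at [28:35] match '<<ed9>>', group 1 = 'ed9'.
With a single group, `findall` returns only what that group captured — 4 items.

['248q', 'y', 'vw', 'ed9']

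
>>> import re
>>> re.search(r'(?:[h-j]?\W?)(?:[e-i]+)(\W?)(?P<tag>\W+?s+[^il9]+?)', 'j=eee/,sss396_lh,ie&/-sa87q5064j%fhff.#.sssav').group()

Pattern: optionally a character in [h-j], then optionally a non-word character (non-capturing group); then one or more of a character in [e-i] (non-capturing group); then optionally a non-word character (captured); then one or more of a non-word character (lazy), then one or more of a literal 's', then one or more of any character except [il9] (lazy) (captured as 'tag').
`re.search` tries every starting position until one works.
The match spans [0:11] → 'j=eee/,sss3'.
Captured: group 1 = '/', group 2 = ',sss3'.

'j=eee/,sss3'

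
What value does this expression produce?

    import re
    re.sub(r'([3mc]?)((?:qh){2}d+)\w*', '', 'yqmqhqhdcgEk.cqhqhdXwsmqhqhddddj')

This matches optionally one of [3mc] (captured); then the literal 'qh' repeated 2 times, then one or more of the literal 'd' (captured); then zero or more of a word character.
Matches: at [2:12] → 'mqhqhdcgEk'; at [13:32] → 'cqhqhdXwsmqhqhddddj'.
Every occurrence is swapped for ''.

'yq.'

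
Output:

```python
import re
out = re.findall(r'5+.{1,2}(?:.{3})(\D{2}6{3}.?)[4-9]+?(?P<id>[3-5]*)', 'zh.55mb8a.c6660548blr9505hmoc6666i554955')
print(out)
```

The `?` after the quantifier makes it lazy — it takes as little as possible before letting the rest of the pattern try.
`findall` packs the 2 group values into a tuple for every match.

[('.c6660', '4'), ('oc666', '')]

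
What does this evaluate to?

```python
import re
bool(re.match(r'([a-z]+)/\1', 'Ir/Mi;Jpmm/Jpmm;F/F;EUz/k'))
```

`\1` is not a pattern — it's the concrete string captured by group 1, re-applied verbatim.
`match` is anchored at position 0; if the pattern doesn't fit there, it returns None.
Here the pattern fails at index 0, so the call returns None, and `bool(None)` is False.

False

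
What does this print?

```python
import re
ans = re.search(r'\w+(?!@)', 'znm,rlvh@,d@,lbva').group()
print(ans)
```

znm

Because the assertion is negative and zero-width, positions next to the forbidden text are skipped.
Unlike `match`, `search` isn't anchored — it looks for the pattern anywhere in the string.
The match spans [0:3] → 'znm'.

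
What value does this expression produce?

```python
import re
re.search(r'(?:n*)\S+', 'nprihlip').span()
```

(0, 8)

This matches zero or more of a literal 'n' (non-capturing group); then one or more of a non-whitespace character.
`search` walks the string left to right and returns the first match it finds.
The match spans [0:8] → 'nprihlip'.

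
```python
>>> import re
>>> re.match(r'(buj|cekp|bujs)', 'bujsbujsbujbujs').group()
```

The regex engine tests alternatives in the order written; an earlier branch that matches wins even if a later one would match more.
`re.match` only tries the pattern at the start of the string.
The match spans [0:3] → 'buj'.
Captured: group 1 = 'buj'.

'buj'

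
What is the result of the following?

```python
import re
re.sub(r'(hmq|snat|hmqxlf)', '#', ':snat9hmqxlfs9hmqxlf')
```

':#9#xlfs9#xlf'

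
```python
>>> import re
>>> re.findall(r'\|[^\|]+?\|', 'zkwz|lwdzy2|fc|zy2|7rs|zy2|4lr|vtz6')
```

Walking the string: at [4:12] → '|lwdzy2|'; at [14:19] → '|zy2|'; at [22:27] → '|zy2|'.
No capturing groups, so `findall` returns the 3 full match strings.

['|lwdzy2|', '|zy2|', '|zy2|']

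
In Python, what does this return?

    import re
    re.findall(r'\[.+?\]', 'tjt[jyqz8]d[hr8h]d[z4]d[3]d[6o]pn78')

A non-greedy quantifier consumes as few characters as it can — just enough that the remainder of the pattern still matches from where it stops; whatever follows it matches normally.
Scanning left to right: at [3:10] → '[jyqz8]'; at [11:17] → '[hr8h]'; at [18:22] → '[z4]'; at [23:26] → '[3]'; at [27:31] → '[6o]'.
With no groups in the pattern, `findall` gives back each whole match — 5 here.

['[jyqz8]', '[hr8h]', '[z4]', '[3]', '[6o]']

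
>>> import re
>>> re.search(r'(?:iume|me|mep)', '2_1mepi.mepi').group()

'me'

Alternation tries branches left to right and keeps the first one that lets the overall match succeed at that position.
The match spans [3:5] → 'me'.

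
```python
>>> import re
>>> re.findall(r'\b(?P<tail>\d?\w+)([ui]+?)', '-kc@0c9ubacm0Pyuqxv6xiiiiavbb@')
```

[('0c9ubacm0Pyuqxv6xiii', 'i')]

The pattern matches a word boundary (`\b`, zero-width); then optionally a digit, then one or more of a word character (captured as 'tail'); then one or more of one of [ui] (lazy) (captured).
Scanning left to right: at [4:25] match '0c9ubacm0Pyuqxv6xiiii', groups = ('0c9ubacm0Pyuqxv6xiii', 'i').
Multiple groups make `findall` return tuples — one 2-tuple for the one match.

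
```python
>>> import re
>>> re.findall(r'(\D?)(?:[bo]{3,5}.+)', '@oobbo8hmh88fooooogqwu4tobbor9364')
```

This matches optionally a non-digit (captured); then 3 to 5 of one of [bo], then one or more of any character (non-capturing group).
Scanning left to right: at [0:33] match '@oobbo8hmh88fooooogqwu4tobbor9364', group 1 = '@'.
Because there's exactly one group, `findall` drops the full match and keeps group 1 from the one hit.

['@']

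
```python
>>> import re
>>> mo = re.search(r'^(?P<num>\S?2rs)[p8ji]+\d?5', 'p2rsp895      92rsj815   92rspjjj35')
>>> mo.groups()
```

('p2rs',)

This matches anchored at the start of the string; then optionally a non-whitespace character, then the literal '2rs' (captured as 'num'); then one or more of one of [p8ji], then optionally a digit, then a literal '5'.
`re.search` scans for the first position where the pattern succeeds.
The match spans [0:8] → 'p2rsp895'.
Captured: group 1 = 'p2rs'.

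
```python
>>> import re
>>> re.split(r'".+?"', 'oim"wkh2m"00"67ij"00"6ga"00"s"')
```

The `?` after the quantifier makes it lazy — it takes as little as possible before letting the rest of the pattern try.
`split` removes every match and returns the 5 fragments in between.

['oim', '00', '00', '00', '']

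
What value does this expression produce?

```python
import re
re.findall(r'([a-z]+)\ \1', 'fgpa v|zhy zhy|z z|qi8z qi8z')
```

`\1` has to match the exact text group 1 already captured.
Scanning left to right: at [7:14] match 'zhy zhy', group 1 = 'zhy'; at [15:18] match 'z z', group 1 = 'z'.
One capturing group, so `findall` returns just the captured substring from each match — 2 in all.

['zhy', 'z']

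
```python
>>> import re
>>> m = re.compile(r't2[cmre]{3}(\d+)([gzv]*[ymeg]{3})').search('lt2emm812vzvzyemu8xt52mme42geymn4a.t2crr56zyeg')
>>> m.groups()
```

The match spans [1:16] → 't2emm812vzvzyem'.
Captured: group 1 = '812', group 2 = 'vzvzyem'.

('812', 'vzvzyem')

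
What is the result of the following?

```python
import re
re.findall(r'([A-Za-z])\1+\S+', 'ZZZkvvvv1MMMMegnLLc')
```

The backreference `\1` re-matches whatever the first group consumed, character for character.
Walking the string: at [0:19] match 'ZZZkvvvv1MMMMegnLLc', group 1 = 'Z'.
Because there's exactly one group, `findall` drops the full match and keeps group 1 from the one hit.

['Z']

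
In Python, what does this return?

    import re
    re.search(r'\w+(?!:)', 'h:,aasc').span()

(3, 7)

`(?!…)`/`(?<!…)` only lets a position through if the neighbouring text does NOT match; no characters are consumed.
The match spans [3:7] → 'aasc'.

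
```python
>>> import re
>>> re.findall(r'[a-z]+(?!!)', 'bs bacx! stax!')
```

The negative lookahead/lookbehind blocks any match where the forbidden context is present.
Walking the string: at [0:2] → 'bs'; at [3:6] → 'bac'; at [9:12] → 'sta'.
Since nothing is captured, `findall` lists the 3 matched substrings directly.

['bs', 'bac', 'sta']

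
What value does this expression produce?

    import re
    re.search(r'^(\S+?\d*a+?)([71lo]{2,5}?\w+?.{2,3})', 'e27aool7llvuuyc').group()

This matches anchored at the start of the string; then one or more of a non-whitespace character (lazy), then zero or more of a digit, then one or more of a literal 'a' (lazy) (captured); then 2 to 5 of one of [71lo] (lazy), then one or more of a word character (lazy), then 2 to 3 of any character (captured).
A `+?`/`*?`/`{m,n}?` starts at its minimum and grows only as far as needed for what follows to match.
Unlike `match`, `search` isn't anchored — it looks for the pattern anywhere in the string.
The match spans [0:10] → 'e27aool7ll'.
Captured: group 1 = 'e27a', group 2 = 'ool7ll'.

'e27aool7ll'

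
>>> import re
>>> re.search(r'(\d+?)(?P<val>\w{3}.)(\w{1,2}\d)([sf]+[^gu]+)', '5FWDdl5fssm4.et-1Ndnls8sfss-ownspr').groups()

The match spans [0:34] → '5FWDdl5fssm4.et-1Ndnls8sfss-ownspr'.
Captured: group 1 = '5', group 2 = 'FWDd', group 3 = 'l5', group 4 = 'fssm4.et-1Ndnls8sfss-ownspr'.

('5', 'FWDd', 'l5', 'fssm4.et-1Ndnls8sfss-ownspr')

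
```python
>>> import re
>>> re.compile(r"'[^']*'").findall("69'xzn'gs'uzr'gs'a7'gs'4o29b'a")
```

["'xzn'", "'uzr'", "'a7'", "'4o29b'"]

Scanning left to right: at [2:7] → "'xzn'"; at [9:14] → "'uzr'"; at [16:20] → "'a7'"; at [22:29] → "'4o29b'".
With no groups in the pattern, `findall` gives back each whole match — 4 here.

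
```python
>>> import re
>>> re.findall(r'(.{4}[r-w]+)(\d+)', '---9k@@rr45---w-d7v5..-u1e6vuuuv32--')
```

[('9k@@rr', '45'), ('w-d7v', '5'), ('u1e6vuuuv', '32')]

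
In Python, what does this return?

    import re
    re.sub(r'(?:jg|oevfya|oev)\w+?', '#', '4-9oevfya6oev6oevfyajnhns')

Alternation tries branches left to right and keeps the first one that lets the overall match succeed at that position.
Matches: at [3:10] → 'oevfya6'; at [10:14] → 'oev6'; at [14:21] → 'oevfyaj'.
Every occurrence is swapped for '#'.

'4-9###nhns'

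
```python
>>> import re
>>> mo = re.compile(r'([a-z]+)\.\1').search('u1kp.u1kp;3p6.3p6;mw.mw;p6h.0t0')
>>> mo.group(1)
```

'mw'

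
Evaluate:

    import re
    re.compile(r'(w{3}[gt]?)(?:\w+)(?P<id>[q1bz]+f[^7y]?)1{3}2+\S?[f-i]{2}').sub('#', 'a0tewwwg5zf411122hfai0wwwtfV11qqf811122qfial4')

Pattern: exactly 3 of a literal 'w', then optionally one of [gt] (captured); then one or more of a word character (non-capturing group); then one or more of one of [q1bz], then the literal 'f', then optionally any character except [7y] (captured as 'id'); then exactly 3 of a literal '1', then one or more of the literal '2'; then optionally a non-whitespace character, then exactly 2 of a character in [f-i].
Matches: at [4:42] → 'wwwg5zf411122hfai0wwwtfV11qqf811122qfi'.
`sub` substitutes '#' at each match site.

'a0te#al4'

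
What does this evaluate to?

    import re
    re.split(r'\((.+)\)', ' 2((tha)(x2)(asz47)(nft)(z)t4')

`re.split` interleaves the captured-group text with the surrounding fragments.

[' 2', '(tha)(x2)(asz47)(nft)(z', 't4']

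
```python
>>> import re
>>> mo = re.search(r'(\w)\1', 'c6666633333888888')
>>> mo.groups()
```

('6',)

`\1` has to match the exact text group 1 already captured.
`search` walks the string left to right and returns the first match it finds.
The match spans [1:3] → '66'.
Captured: group 1 = '6'.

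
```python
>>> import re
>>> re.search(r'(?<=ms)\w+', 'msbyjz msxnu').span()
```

The lookaround is zero-width — it requires the adjacent text to match without consuming it, so the asserted text isn't part of the match.
Unlike `match`, `search` isn't anchored — it looks for the pattern anywhere in the string.
The match spans [2:6] → 'byjz'.

(2, 6)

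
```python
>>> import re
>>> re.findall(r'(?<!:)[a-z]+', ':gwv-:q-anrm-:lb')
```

A negative assertion filters positions out without eating any characters.
`findall` yields the raw match text (3 of them) because the pattern has no groups.

['wv', 'anrm', 'b']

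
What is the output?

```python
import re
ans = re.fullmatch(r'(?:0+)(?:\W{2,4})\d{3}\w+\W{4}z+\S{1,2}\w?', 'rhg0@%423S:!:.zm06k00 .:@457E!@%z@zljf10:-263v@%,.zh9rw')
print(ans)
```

None

Pattern: one or more of a literal '0' (non-capturing group); then 2 to 4 of a non-word character (non-capturing group); then exactly 3 of a digit, then one or more of a word character, then exactly 4 of a non-word character; then one or more of the literal 'z', then 1 to 2 of a non-whitespace character, then optionally a word character.
`fullmatch` succeeds only if the pattern covers the string from start to end.
Here there's no way to consume every character, so the call returns None.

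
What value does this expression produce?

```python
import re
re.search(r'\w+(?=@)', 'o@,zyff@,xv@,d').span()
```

(0, 1)

The lookaround is zero-width — it requires the adjacent text to match without consuming it, so the asserted text isn't part of the match.
Unlike `match`, `search` isn't anchored — it looks for the pattern anywhere in the string.
The match spans [0:1] → 'o'.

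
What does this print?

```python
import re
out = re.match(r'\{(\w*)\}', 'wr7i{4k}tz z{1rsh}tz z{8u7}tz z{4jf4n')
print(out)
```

None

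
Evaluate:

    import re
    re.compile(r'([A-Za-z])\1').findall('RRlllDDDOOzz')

The backreference `\1` re-matches whatever the first group consumed, character for character.
Walking the string: at [0:2] match 'RR', group 1 = 'R'; at [2:4] match 'll', group 1 = 'l'; at [5:7] match 'DD', group 1 = 'D'; at [8:10] match 'OO', group 1 = 'O'; at [10:12] match 'zz', group 1 = 'z'.
Because there's exactly one group, `findall` drops the full match and keeps group 1 from each hit.

['R', 'l', 'D', 'O', 'z']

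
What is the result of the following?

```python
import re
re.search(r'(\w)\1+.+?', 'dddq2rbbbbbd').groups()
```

('d',)

The match spans [0:4] → 'dddq'.
Captured: group 1 = 'd'.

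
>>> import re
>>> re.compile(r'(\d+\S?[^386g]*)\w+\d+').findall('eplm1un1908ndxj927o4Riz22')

['1un190']

The pattern matches one or more of a digit, then optionally a non-whitespace character, then zero or more of any character except [386g] (captured); then one or more of a word character; then one or more of a digit.
With a single group, `findall` returns only what that group captured — 1 item.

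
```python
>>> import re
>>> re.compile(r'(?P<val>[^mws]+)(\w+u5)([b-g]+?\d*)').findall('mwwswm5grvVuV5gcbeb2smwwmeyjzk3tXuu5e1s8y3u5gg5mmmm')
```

This matches one or more of any character except [mws] (captured as 'val'); then one or more of a word character, then the literal 'u5' (captured); then one or more of a character in [b-g] (lazy), then zero or more of a digit (captured).
Because the quantifier is non-greedy, it stops expanding at the earliest point where the rest of the pattern can succeed.
Matches: at [6:45] match '5grvVuV5gcbeb2smwwmeyjzk3tXuu5e1s8y3u5g', groups = ('5grvVuV5gcbeb2', 'smwwmeyjzk3tXuu5e1s8y3u5', 'g').
3 groups means the one result is a tuple of 3 captured strings — 1 here.

[('5grvVuV5gcbeb2', 'smwwmeyjzk3tXuu5e1s8y3u5', 'g')]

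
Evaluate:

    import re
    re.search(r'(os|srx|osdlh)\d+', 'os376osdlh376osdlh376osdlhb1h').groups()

('os',)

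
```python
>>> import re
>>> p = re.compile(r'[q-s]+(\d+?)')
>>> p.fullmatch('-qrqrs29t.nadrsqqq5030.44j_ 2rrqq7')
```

`re.fullmatch` is like wrapping the pattern in `^…$` (in single-line mode).
Here the pattern can't cover the whole string, so the call returns None.

None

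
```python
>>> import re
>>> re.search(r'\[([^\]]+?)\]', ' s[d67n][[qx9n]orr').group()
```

'[d67n]'

`re.search` scans for the first position where the pattern succeeds.
The match spans [2:8] → '[d67n]'.
Captured: group 1 = 'd67n'.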